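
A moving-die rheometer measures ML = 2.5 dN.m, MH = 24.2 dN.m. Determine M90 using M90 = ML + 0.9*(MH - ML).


M90 = ML + 0.9 * (MH - ML)
M90 = 2.5 + 0.9 * (24.2 - 2.5)
M90 = 2.5 + 0.9 * 21.7
M90 = 22.03 dN.m

22.03 dN.m


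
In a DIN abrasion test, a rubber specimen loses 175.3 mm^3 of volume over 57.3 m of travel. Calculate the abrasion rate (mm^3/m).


Rate = volume_loss / distance
= 175.3 / 57.3
= 3.059 mm^3/m

3.059 mm^3/m


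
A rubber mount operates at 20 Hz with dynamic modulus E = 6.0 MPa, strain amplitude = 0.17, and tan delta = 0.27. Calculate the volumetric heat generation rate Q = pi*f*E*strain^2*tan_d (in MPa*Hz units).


Q = pi * f * E * strain^2 * tan_d
= pi * 20 * 6.0 * 0.17^2 * 0.27
= pi * 20 * 6.0 * 0.0289 * 0.27
= 2.9417

Q = 2.9417


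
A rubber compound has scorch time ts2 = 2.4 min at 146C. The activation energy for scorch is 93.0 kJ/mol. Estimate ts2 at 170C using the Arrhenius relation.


Convert temperatures: T1 = 146 + 273.15 = 419.15 K, T2 = 170 + 273.15 = 443.15 K
ts2_new = 2.4 * exp(93000 / 8.314 * (1/443.15 - 1/419.15))
1/T2 - 1/T1 = -1.2921e-04
ts2_new = 0.57 min

0.57 min


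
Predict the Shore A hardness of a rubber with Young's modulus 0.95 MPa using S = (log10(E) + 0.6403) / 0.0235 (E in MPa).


log10(E) = 0.0235*S - 0.6403  =>  S = (log10(E) + 0.6403) / 0.0235
log10(0.95) = -0.022276
S = (-0.022276 + 0.6403) / 0.0235 = 0.618024 / 0.0235
S = 26.3

Shore A = 26.3


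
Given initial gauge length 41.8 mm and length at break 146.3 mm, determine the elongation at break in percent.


Elongation = (Lf - L0) / L0 * 100
= (146.3 - 41.8) / 41.8 * 100
= 104.5 / 41.8 * 100
= 250.0%

250.0%


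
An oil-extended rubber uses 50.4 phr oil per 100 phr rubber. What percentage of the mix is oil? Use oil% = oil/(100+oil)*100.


Oil % = oil / (100 + oil) * 100
= 50.4 / (100 + 50.4) * 100
= 50.4 / 150.4 * 100
= 33.51%

33.51%


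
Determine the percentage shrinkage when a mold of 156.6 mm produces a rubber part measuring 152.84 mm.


Shrinkage = (mold - part) / mold * 100
= (156.6 - 152.84) / 156.6 * 100
= 3.76 / 156.6 * 100
= 2.4%

2.4%


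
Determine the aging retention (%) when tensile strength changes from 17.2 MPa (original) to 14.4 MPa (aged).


Retention = aged / original * 100
= 14.4 / 17.2 * 100
= 83.7%

83.7%


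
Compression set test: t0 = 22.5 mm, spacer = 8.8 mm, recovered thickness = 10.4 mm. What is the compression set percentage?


CS = (t0 - recovered) / (t0 - ts) * 100
= (22.5 - 10.4) / (22.5 - 8.8) * 100
= 12.1 / 13.7 * 100
= 88.3%

88.3%


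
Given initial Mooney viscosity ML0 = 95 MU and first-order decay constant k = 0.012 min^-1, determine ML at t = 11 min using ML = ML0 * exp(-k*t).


ML = ML0 * exp(-k * t)
ML = 95 * exp(-0.012 * 11)
ML = 95 * 0.8763
ML = 83.25 MU

83.25 MU


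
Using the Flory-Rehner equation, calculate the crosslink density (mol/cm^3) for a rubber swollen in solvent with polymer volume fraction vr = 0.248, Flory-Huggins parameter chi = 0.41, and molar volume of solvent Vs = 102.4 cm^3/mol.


ln(1 - vr) = ln(1 - 0.248) = -0.2850
Numerator = -((-0.2850) + 0.248 + 0.41 * 0.248^2) = 0.0118
Denominator = 102.4 * (0.248^(1/3) - 0.248/2) = 51.6379
nu = 0.0118 / 51.6379 = 2.2856e-04 mol/cm^3

2.2856e-04 mol/cm^3


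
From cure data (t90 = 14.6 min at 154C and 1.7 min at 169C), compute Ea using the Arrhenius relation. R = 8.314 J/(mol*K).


T1 = 427.15 K, T2 = 442.15 K
1/T1 - 1/T2 = 7.9422e-05
ln(t1/t2) = ln(14.6/1.7) = 2.1504
Ea = 8.314 * 2.1504 / 7.9422e-05 = 225105.8051 J/mol
Ea = 225.11 kJ/mol

225.11 kJ/mol


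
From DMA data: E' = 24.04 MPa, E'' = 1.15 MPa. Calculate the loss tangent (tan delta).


tan delta = E'' / E'
= 1.15 / 24.04
= 0.0478

tan delta = 0.0478


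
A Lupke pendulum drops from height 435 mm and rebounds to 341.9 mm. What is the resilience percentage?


Resilience = h_rebound / h_drop * 100
= 341.9 / 435 * 100
= 78.6%

78.6%


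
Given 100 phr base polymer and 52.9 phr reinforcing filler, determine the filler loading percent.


Filler % = filler / (rubber + filler) * 100
= 52.9 / (100 + 52.9) * 100
= 52.9 / 152.9 * 100
= 34.6%

34.6%


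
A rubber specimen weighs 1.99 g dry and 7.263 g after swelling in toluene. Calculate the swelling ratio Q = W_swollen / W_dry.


Q = W_swollen / W_dry
Q = 7.263 / 1.99
Q = 3.65

Q = 3.65


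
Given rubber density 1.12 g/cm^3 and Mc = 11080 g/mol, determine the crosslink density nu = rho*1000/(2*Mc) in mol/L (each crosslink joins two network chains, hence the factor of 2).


nu = rho * 1000 / (2 * Mc)
nu = 1.12 * 1000 / (2 * 11080)
nu = 1120.0 / 22160
nu = 0.0505 mol/L

0.0505 mol/L


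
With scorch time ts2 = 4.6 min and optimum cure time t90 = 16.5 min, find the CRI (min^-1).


CRI = 100 / (t90 - ts2)
= 100 / (16.5 - 4.6)
= 100 / 11.9
= 8.4 min^-1

8.4 min^-1


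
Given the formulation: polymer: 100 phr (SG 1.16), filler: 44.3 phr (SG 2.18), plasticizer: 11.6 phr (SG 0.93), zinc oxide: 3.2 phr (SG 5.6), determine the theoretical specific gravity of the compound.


Sum of weights = 159.1
Volume contributions:
  polymer: 100/1.16 = 86.2069
  filler: 44.3/2.18 = 20.3211
  plasticizer: 11.6/0.93 = 12.4731
  zinc oxide: 3.2/5.6 = 0.5714
Sum of volumes = 119.5725
SG = 159.1 / 119.5725 = 1.331

SG = 1.331


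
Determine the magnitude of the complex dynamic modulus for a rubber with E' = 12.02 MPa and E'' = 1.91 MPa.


|E*| = sqrt(E'^2 + E''^2)
= sqrt(12.02^2 + 1.91^2)
= sqrt(144.4804 + 3.6481)
= 12.171 MPa

12.171 MPa


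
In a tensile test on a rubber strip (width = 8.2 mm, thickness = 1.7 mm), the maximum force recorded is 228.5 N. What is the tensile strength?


Area = width * thickness = 8.2 * 1.7 = 13.94 mm^2
TS = force / area = 228.5 / 13.94 = 16.39 MPa

16.39 MPa


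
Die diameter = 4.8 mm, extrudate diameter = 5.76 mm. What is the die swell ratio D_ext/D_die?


Die swell ratio = D_extrudate / D_die
= 5.76 / 4.8
= 1.2

Die swell = 1.2


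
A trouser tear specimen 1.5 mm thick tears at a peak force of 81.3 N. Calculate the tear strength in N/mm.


Tear strength = force / thickness
= 81.3 / 1.5
= 54.2 N/mm

54.2 N/mm


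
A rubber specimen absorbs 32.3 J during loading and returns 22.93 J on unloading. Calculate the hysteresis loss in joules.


Hysteresis loss = loading - unloading
= 32.3 - 22.93
= 9.37 J

9.37 J


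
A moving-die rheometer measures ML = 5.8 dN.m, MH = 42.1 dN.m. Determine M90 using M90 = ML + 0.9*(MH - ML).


M90 = ML + 0.9 * (MH - ML)
M90 = 5.8 + 0.9 * (42.1 - 5.8)
M90 = 5.8 + 0.9 * 36.3
M90 = 38.47 dN.m

38.47 dN.m


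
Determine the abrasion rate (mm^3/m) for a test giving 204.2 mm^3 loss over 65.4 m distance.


Rate = volume_loss / distance
= 204.2 / 65.4
= 3.122 mm^3/m

3.122 mm^3/m


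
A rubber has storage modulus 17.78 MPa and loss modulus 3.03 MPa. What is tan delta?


tan delta = E'' / E'
= 3.03 / 17.78
= 0.1704

tan delta = 0.1704


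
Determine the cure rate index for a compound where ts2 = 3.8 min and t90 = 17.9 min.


CRI = 100 / (t90 - ts2)
= 100 / (17.9 - 3.8)
= 100 / 14.1
= 7.09 min^-1

7.09 min^-1


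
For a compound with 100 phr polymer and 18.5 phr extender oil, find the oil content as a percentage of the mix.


Oil % = oil / (100 + oil) * 100
= 18.5 / (100 + 18.5) * 100
= 18.5 / 118.5 * 100
= 15.61%

15.61%


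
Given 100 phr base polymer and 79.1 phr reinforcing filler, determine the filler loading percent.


Filler % = filler / (rubber + filler) * 100
= 79.1 / (100 + 79.1) * 100
= 79.1 / 179.1 * 100
= 44.17%

44.17%


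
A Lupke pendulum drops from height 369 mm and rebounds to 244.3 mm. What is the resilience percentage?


Resilience = h_rebound / h_drop * 100
= 244.3 / 369 * 100
= 66.2%

66.2%


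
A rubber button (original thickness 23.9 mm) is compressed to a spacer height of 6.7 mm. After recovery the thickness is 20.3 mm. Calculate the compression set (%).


CS = (t0 - recovered) / (t0 - ts) * 100
= (23.9 - 20.3) / (23.9 - 6.7) * 100
= 3.6 / 17.2 * 100
= 20.9%

20.9%


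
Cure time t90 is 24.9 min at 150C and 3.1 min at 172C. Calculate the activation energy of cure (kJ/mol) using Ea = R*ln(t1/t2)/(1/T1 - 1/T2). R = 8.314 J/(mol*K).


T1 = 423.15 K, T2 = 445.15 K
1/T1 - 1/T2 = 1.1679e-04
ln(t1/t2) = ln(24.9/3.1) = 2.0835
Ea = 8.314 * 2.0835 / 1.1679e-04 = 148311.3594 J/mol
Ea = 148.31 kJ/mol

148.31 kJ/mol


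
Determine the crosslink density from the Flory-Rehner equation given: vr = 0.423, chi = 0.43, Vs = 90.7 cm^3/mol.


ln(1 - vr) = ln(1 - 0.423) = -0.5499
Numerator = -((-0.5499) + 0.423 + 0.43 * 0.423^2) = 0.0500
Denominator = 90.7 * (0.423^(1/3) - 0.423/2) = 48.9024
nu = 0.0500 / 48.9024 = 0.0010 mol/cm^3

0.0010 mol/cm^3


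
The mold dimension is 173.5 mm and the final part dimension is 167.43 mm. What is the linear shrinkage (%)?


Shrinkage = (mold - part) / mold * 100
= (173.5 - 167.43) / 173.5 * 100
= 6.07 / 173.5 * 100
= 3.5%

3.5%


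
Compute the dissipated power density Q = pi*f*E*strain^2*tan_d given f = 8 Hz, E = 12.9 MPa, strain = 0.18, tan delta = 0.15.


Q = pi * f * E * strain^2 * tan_d
= pi * 8 * 12.9 * 0.18^2 * 0.15
= pi * 8 * 12.9 * 0.0324 * 0.15
= 1.5757

Q = 1.5757


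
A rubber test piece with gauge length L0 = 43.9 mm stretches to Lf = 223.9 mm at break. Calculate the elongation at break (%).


Elongation = (Lf - L0) / L0 * 100
= (223.9 - 43.9) / 43.9 * 100
= 180.0 / 43.9 * 100
= 410.0%

410.0%


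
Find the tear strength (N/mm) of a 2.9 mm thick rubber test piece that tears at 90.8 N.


Tear strength = force / thickness
= 90.8 / 2.9
= 31.31 N/mm

31.31 N/mm


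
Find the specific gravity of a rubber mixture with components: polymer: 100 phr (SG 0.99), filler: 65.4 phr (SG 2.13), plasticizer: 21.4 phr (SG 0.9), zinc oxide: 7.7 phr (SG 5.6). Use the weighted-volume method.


Sum of weights = 194.5
Volume contributions:
  polymer: 100/0.99 = 101.0101
  filler: 65.4/2.13 = 30.7042
  plasticizer: 21.4/0.9 = 23.7778
  zinc oxide: 7.7/5.6 = 1.3750
Sum of volumes = 156.8671
SG = 194.5 / 156.8671 = 1.24

SG = 1.24


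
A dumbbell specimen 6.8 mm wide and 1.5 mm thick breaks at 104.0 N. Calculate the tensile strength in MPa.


Area = width * thickness = 6.8 * 1.5 = 10.2 mm^2
TS = force / area = 104.0 / 10.2 = 10.2 MPa

10.2 MPa


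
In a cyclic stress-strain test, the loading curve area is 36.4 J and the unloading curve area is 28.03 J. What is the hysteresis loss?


Hysteresis loss = loading - unloading
= 36.4 - 28.03
= 8.37 J

8.37 J


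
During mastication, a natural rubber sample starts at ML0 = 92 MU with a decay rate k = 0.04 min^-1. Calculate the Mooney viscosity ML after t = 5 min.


ML = ML0 * exp(-k * t)
ML = 92 * exp(-0.04 * 5)
ML = 92 * 0.8187
ML = 75.32 MU

75.32 MU


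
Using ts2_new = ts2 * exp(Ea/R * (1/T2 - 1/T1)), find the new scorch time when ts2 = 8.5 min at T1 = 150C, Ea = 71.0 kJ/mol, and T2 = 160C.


Convert temperatures: T1 = 150 + 273.15 = 423.15 K, T2 = 160 + 273.15 = 433.15 K
ts2_new = 8.5 * exp(71000 / 8.314 * (1/433.15 - 1/423.15))
1/T2 - 1/T1 = -5.4559e-05
ts2_new = 5.33 min

5.33 min


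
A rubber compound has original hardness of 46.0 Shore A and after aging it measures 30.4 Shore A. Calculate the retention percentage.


Retention = aged / original * 100
= 30.4 / 46.0 * 100
= 66.1%

66.1%


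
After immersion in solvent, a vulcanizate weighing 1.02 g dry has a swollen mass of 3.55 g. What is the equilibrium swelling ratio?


Q = W_swollen / W_dry
Q = 3.55 / 1.02
Q = 3.48

Q = 3.48


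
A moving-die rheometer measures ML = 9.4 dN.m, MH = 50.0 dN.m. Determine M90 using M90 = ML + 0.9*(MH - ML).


M90 = ML + 0.9 * (MH - ML)
M90 = 9.4 + 0.9 * (50.0 - 9.4)
M90 = 9.4 + 0.9 * 40.6
M90 = 45.94 dN.m

45.94 dN.m


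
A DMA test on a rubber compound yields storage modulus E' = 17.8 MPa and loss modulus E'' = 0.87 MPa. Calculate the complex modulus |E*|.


|E*| = sqrt(E'^2 + E''^2)
= sqrt(17.8^2 + 0.87^2)
= sqrt(316.8400 + 0.7569)
= 17.821 MPa

17.821 MPa


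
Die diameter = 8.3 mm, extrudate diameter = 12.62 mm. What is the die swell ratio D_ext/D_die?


Die swell ratio = D_extrudate / D_die
= 12.62 / 8.3
= 1.52

Die swell = 1.52


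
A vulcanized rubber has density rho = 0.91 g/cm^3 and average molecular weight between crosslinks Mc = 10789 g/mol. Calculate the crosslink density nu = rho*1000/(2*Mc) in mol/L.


nu = rho * 1000 / (2 * Mc)
nu = 0.91 * 1000 / (2 * 10789)
nu = 910.0 / 21578
nu = 0.0422 mol/L

0.0422 mol/L


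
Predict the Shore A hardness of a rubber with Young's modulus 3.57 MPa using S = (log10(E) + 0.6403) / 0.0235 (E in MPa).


log10(E) = 0.0235*S - 0.6403  =>  S = (log10(E) + 0.6403) / 0.0235
log10(3.57) = 0.552668
S = (0.552668 + 0.6403) / 0.0235 = 1.192968 / 0.0235
S = 50.8

Shore A = 50.8


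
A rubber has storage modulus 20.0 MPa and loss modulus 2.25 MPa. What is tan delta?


tan delta = E'' / E'
= 2.25 / 20.0
= 0.1125

tan delta = 0.1125


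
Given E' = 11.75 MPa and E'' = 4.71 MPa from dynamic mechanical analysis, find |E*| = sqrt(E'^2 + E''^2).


|E*| = sqrt(E'^2 + E''^2)
= sqrt(11.75^2 + 4.71^2)
= sqrt(138.0625 + 22.1841)
= 12.659 MPa

12.659 MPa


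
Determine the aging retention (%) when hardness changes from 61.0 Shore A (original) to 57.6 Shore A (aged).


Retention = aged / original * 100
= 57.6 / 61.0 * 100
= 94.4%

94.4%


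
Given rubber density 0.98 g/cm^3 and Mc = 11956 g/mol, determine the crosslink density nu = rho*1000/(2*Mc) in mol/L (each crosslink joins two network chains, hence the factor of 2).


nu = rho * 1000 / (2 * Mc)
nu = 0.98 * 1000 / (2 * 11956)
nu = 980.0 / 23912
nu = 0.0410 mol/L

0.0410 mol/L


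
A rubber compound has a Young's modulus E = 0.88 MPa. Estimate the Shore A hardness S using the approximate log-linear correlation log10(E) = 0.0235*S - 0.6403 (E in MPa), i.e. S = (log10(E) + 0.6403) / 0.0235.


log10(E) = 0.0235*S - 0.6403  =>  S = (log10(E) + 0.6403) / 0.0235
log10(0.88) = -0.055517
S = (-0.055517 + 0.6403) / 0.0235 = 0.584783 / 0.0235
S = 24.9

Shore A = 24.9


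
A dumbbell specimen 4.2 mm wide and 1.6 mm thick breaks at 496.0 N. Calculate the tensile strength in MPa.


Area = width * thickness = 4.2 * 1.6 = 6.72 mm^2
TS = force / area = 496.0 / 6.72 = 73.81 MPa

73.81 MPa


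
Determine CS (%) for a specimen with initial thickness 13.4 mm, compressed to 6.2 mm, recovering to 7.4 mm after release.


CS = (t0 - recovered) / (t0 - ts) * 100
= (13.4 - 7.4) / (13.4 - 6.2) * 100
= 6.0 / 7.2 * 100
= 83.3%

83.3%


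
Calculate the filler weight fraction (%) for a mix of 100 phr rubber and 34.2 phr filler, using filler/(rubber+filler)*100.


Filler % = filler / (rubber + filler) * 100
= 34.2 / (100 + 34.2) * 100
= 34.2 / 134.2 * 100
= 25.48%

25.48%


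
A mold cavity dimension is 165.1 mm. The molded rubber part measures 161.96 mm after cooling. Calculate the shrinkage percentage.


Shrinkage = (mold - part) / mold * 100
= (165.1 - 161.96) / 165.1 * 100
= 3.14 / 165.1 * 100
= 1.9%

1.9%


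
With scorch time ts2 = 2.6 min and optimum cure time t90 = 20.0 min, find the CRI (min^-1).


CRI = 100 / (t90 - ts2)
= 100 / (20.0 - 2.6)
= 100 / 17.4
= 5.75 min^-1

5.75 min^-1


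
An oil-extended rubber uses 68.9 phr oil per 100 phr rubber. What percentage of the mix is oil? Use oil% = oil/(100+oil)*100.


Oil % = oil / (100 + oil) * 100
= 68.9 / (100 + 68.9) * 100
= 68.9 / 168.9 * 100
= 40.79%

40.79%


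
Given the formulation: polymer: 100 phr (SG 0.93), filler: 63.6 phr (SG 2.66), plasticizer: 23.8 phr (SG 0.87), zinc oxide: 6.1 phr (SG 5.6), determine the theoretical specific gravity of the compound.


Sum of weights = 193.5
Volume contributions:
  polymer: 100/0.93 = 107.5269
  filler: 63.6/2.66 = 23.9098
  plasticizer: 23.8/0.87 = 27.3563
  zinc oxide: 6.1/5.6 = 1.0893
Sum of volumes = 159.8823
SG = 193.5 / 159.8823 = 1.21

SG = 1.21


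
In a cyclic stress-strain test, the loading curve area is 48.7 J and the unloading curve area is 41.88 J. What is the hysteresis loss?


Hysteresis loss = loading - unloading
= 48.7 - 41.88
= 6.82 J

6.82 J


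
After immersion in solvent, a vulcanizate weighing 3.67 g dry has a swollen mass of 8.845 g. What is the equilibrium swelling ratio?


Q = W_swollen / W_dry
Q = 8.845 / 3.67
Q = 2.41

Q = 2.41


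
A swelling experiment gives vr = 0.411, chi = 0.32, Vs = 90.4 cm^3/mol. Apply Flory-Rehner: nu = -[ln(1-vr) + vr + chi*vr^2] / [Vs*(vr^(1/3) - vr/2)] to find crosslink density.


ln(1 - vr) = ln(1 - 0.411) = -0.5293
Numerator = -((-0.5293) + 0.411 + 0.32 * 0.411^2) = 0.0643
Denominator = 90.4 * (0.411^(1/3) - 0.411/2) = 48.6351
nu = 0.0643 / 48.6351 = 0.0013 mol/cm^3

0.0013 mol/cm^3


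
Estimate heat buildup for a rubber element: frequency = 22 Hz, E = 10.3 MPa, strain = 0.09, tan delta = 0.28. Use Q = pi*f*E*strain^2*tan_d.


Q = pi * f * E * strain^2 * tan_d
= pi * 22 * 10.3 * 0.09^2 * 0.28
= pi * 22 * 10.3 * 0.0081 * 0.28
= 1.6146

Q = 1.6146


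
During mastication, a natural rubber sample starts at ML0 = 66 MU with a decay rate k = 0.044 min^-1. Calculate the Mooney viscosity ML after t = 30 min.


ML = ML0 * exp(-k * t)
ML = 66 * exp(-0.044 * 30)
ML = 66 * 0.2671
ML = 17.63 MU

17.63 MU


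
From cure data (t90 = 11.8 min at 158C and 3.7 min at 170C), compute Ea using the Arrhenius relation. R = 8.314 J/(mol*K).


T1 = 431.15 K, T2 = 443.15 K
1/T1 - 1/T2 = 6.2806e-05
ln(t1/t2) = ln(11.8/3.7) = 1.1598
Ea = 8.314 * 1.1598 / 6.2806e-05 = 153524.8061 J/mol
Ea = 153.52 kJ/mol

153.52 kJ/mol


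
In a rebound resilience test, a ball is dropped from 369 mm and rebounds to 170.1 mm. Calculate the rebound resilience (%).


Resilience = h_rebound / h_drop * 100
= 170.1 / 369 * 100
= 46.1%

46.1%


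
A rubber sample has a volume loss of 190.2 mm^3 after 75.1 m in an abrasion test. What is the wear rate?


Rate = volume_loss / distance
= 190.2 / 75.1
= 2.533 mm^3/m

2.533 mm^3/m


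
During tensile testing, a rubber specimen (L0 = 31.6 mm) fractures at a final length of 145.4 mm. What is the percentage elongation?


Elongation = (Lf - L0) / L0 * 100
= (145.4 - 31.6) / 31.6 * 100
= 113.8 / 31.6 * 100
= 360.1%

360.1%


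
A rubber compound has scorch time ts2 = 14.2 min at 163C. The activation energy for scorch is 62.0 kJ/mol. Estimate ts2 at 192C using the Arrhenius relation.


Convert temperatures: T1 = 163 + 273.15 = 436.15 K, T2 = 192 + 273.15 = 465.15 K
ts2_new = 14.2 * exp(62000 / 8.314 * (1/465.15 - 1/436.15))
1/T2 - 1/T1 = -1.4295e-04
ts2_new = 4.89 min

4.89 min


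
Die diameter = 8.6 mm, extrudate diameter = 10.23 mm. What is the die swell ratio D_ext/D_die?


Die swell ratio = D_extrudate / D_die
= 10.23 / 8.6
= 1.19

Die swell = 1.19


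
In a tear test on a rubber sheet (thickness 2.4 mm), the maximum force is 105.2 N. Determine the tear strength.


Tear strength = force / thickness
= 105.2 / 2.4
= 43.83 N/mm

43.83 N/mm


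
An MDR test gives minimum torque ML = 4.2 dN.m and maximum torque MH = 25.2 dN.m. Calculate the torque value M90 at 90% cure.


M90 = ML + 0.9 * (MH - ML)
M90 = 4.2 + 0.9 * (25.2 - 4.2)
M90 = 4.2 + 0.9 * 21.0
M90 = 23.1 dN.m

23.1 dN.m


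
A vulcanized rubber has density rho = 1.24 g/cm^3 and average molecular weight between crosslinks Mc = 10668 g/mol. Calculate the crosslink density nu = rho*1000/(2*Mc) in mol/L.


nu = rho * 1000 / (2 * Mc)
nu = 1.24 * 1000 / (2 * 10668)
nu = 1240.0 / 21336
nu = 0.0581 mol/L

0.0581 mol/L


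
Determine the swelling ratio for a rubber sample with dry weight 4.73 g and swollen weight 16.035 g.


Q = W_swollen / W_dry
Q = 16.035 / 4.73
Q = 3.39

Q = 3.39


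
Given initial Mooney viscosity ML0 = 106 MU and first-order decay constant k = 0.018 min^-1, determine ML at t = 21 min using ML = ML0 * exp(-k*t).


ML = ML0 * exp(-k * t)
ML = 106 * exp(-0.018 * 21)
ML = 106 * 0.6852
ML = 72.63 MU

72.63 MU


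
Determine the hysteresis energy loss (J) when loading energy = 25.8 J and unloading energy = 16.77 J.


Hysteresis loss = loading - unloading
= 25.8 - 16.77
= 9.03 J

9.03 J


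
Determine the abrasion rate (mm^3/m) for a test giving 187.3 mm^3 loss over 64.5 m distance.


Rate = volume_loss / distance
= 187.3 / 64.5
= 2.904 mm^3/m

2.904 mm^3/m


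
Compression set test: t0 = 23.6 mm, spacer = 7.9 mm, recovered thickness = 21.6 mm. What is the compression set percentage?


CS = (t0 - recovered) / (t0 - ts) * 100
= (23.6 - 21.6) / (23.6 - 7.9) * 100
= 2.0 / 15.7 * 100
= 12.7%

12.7%


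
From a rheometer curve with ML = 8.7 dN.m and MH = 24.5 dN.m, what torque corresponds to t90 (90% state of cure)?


M90 = ML + 0.9 * (MH - ML)
M90 = 8.7 + 0.9 * (24.5 - 8.7)
M90 = 8.7 + 0.9 * 15.8
M90 = 22.92 dN.m

22.92 dN.m


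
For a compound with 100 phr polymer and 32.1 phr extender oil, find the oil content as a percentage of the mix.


Oil % = oil / (100 + oil) * 100
= 32.1 / (100 + 32.1) * 100
= 32.1 / 132.1 * 100
= 24.3%

24.3%


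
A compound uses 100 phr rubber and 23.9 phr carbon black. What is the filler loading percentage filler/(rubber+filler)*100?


Filler % = filler / (rubber + filler) * 100
= 23.9 / (100 + 23.9) * 100
= 23.9 / 123.9 * 100
= 19.29%

19.29%


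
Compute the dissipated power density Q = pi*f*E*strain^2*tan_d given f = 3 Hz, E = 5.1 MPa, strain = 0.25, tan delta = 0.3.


Q = pi * f * E * strain^2 * tan_d
= pi * 3 * 5.1 * 0.25^2 * 0.3
= pi * 3 * 5.1 * 0.0625 * 0.3
= 0.9012

Q = 0.9012


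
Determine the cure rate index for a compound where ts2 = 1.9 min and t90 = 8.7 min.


CRI = 100 / (t90 - ts2)
= 100 / (8.7 - 1.9)
= 100 / 6.8
= 14.71 min^-1

14.71 min^-1


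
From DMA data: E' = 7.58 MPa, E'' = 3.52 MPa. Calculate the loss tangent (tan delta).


tan delta = E'' / E'
= 3.52 / 7.58
= 0.4644

tan delta = 0.4644


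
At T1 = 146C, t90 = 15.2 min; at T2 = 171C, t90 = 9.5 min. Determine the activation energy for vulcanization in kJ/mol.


T1 = 419.15 K, T2 = 444.15 K
1/T1 - 1/T2 = 1.3429e-04
ln(t1/t2) = ln(15.2/9.5) = 0.4700
Ea = 8.314 * 0.4700 / 1.3429e-04 = 29098.4838 J/mol
Ea = 29.1 kJ/mol

29.1 kJ/mol


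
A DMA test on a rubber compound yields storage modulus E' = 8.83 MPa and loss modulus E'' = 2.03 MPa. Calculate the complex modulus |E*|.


|E*| = sqrt(E'^2 + E''^2)
= sqrt(8.83^2 + 2.03^2)
= sqrt(77.9689 + 4.1209)
= 9.06 MPa

9.06 MPa


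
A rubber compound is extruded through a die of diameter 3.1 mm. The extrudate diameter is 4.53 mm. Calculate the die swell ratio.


Die swell ratio = D_extrudate / D_die
= 4.53 / 3.1
= 1.461

Die swell = 1.461


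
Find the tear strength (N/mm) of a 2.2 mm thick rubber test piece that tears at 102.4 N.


Tear strength = force / thickness
= 102.4 / 2.2
= 46.55 N/mm

46.55 N/mm


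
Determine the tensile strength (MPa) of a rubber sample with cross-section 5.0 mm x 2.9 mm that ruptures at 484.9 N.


Area = width * thickness = 5.0 * 2.9 = 14.5 mm^2
TS = force / area = 484.9 / 14.5 = 33.44 MPa

33.44 MPa


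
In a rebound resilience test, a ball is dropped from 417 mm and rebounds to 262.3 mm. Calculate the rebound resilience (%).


Resilience = h_rebound / h_drop * 100
= 262.3 / 417 * 100
= 62.9%

62.9%


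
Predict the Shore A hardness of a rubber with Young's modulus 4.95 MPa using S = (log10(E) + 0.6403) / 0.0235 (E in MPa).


log10(E) = 0.0235*S - 0.6403  =>  S = (log10(E) + 0.6403) / 0.0235
log10(4.95) = 0.694605
S = (0.694605 + 0.6403) / 0.0235 = 1.334905 / 0.0235
S = 56.8

Shore A = 56.8


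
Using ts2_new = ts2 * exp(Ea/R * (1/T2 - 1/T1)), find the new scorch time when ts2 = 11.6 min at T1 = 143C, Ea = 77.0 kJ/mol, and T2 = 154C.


Convert temperatures: T1 = 143 + 273.15 = 416.15 K, T2 = 154 + 273.15 = 427.15 K
ts2_new = 11.6 * exp(77000 / 8.314 * (1/427.15 - 1/416.15))
1/T2 - 1/T1 = -6.1882e-05
ts2_new = 6.54 min

6.54 min


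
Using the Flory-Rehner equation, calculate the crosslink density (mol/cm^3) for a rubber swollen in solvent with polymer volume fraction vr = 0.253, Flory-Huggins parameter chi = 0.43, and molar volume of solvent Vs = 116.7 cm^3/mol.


ln(1 - vr) = ln(1 - 0.253) = -0.2917
Numerator = -((-0.2917) + 0.253 + 0.43 * 0.253^2) = 0.0112
Denominator = 116.7 * (0.253^(1/3) - 0.253/2) = 59.0467
nu = 0.0112 / 59.0467 = 1.8911e-04 mol/cm^3

1.8911e-04 mol/cm^3


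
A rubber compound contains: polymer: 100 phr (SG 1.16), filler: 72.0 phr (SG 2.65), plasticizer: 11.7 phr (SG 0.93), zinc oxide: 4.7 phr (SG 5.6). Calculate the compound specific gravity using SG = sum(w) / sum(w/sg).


Sum of weights = 188.4
Volume contributions:
  polymer: 100/1.16 = 86.2069
  filler: 72.0/2.65 = 27.1698
  plasticizer: 11.7/0.93 = 12.5806
  zinc oxide: 4.7/5.6 = 0.8393
Sum of volumes = 126.7966
SG = 188.4 / 126.7966 = 1.486

SG = 1.486


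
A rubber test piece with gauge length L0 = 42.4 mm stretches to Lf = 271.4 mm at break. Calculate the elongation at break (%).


Elongation = (Lf - L0) / L0 * 100
= (271.4 - 42.4) / 42.4 * 100
= 229.0 / 42.4 * 100
= 540.1%

540.1%


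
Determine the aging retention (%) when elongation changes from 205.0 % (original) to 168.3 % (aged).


Retention = aged / original * 100
= 168.3 / 205.0 * 100
= 82.1%

82.1%


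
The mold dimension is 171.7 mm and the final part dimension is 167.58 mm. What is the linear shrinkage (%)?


Shrinkage = (mold - part) / mold * 100
= (171.7 - 167.58) / 171.7 * 100
= 4.12 / 171.7 * 100
= 2.4%

2.4%


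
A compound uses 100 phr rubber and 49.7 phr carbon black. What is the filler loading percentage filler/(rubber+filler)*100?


Filler % = filler / (rubber + filler) * 100
= 49.7 / (100 + 49.7) * 100
= 49.7 / 149.7 * 100
= 33.2%

33.2%


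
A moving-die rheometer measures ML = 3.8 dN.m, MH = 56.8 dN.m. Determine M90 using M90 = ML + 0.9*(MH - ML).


M90 = ML + 0.9 * (MH - ML)
M90 = 3.8 + 0.9 * (56.8 - 3.8)
M90 = 3.8 + 0.9 * 53.0
M90 = 51.5 dN.m

51.5 dN.m


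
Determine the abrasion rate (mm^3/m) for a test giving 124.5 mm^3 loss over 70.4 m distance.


Rate = volume_loss / distance
= 124.5 / 70.4
= 1.768 mm^3/m

1.768 mm^3/m


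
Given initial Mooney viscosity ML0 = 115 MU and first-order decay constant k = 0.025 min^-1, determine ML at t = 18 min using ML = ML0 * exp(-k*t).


ML = ML0 * exp(-k * t)
ML = 115 * exp(-0.025 * 18)
ML = 115 * 0.6376
ML = 73.33 MU

73.33 MU


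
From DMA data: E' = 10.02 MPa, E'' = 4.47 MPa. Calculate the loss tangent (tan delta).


tan delta = E'' / E'
= 4.47 / 10.02
= 0.4461

tan delta = 0.4461


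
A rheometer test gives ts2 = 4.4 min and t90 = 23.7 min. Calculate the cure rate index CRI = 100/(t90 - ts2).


CRI = 100 / (t90 - ts2)
= 100 / (23.7 - 4.4)
= 100 / 19.3
= 5.18 min^-1

5.18 min^-1


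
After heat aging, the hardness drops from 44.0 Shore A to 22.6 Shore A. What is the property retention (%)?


Retention = aged / original * 100
= 22.6 / 44.0 * 100
= 51.4%

51.4%


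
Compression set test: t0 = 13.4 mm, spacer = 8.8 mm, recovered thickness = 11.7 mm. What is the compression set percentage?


CS = (t0 - recovered) / (t0 - ts) * 100
= (13.4 - 11.7) / (13.4 - 8.8) * 100
= 1.7 / 4.6 * 100
= 37.0%

37.0%


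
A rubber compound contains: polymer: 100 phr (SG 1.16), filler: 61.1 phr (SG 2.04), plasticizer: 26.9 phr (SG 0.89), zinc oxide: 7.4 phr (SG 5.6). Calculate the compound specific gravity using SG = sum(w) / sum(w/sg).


Sum of weights = 195.4
Volume contributions:
  polymer: 100/1.16 = 86.2069
  filler: 61.1/2.04 = 29.9510
  plasticizer: 26.9/0.89 = 30.2247
  zinc oxide: 7.4/5.6 = 1.3214
Sum of volumes = 147.7040
SG = 195.4 / 147.7040 = 1.323

SG = 1.323


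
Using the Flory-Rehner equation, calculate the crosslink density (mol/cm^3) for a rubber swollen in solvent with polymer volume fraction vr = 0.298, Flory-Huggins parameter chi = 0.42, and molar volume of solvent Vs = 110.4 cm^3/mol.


ln(1 - vr) = ln(1 - 0.298) = -0.3538
Numerator = -((-0.3538) + 0.298 + 0.42 * 0.298^2) = 0.0185
Denominator = 110.4 * (0.298^(1/3) - 0.298/2) = 57.2912
nu = 0.0185 / 57.2912 = 3.2333e-04 mol/cm^3

3.2333e-04 mol/cm^3


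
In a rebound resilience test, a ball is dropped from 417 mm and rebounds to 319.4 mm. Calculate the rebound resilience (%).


Resilience = h_rebound / h_drop * 100
= 319.4 / 417 * 100
= 76.6%

76.6%


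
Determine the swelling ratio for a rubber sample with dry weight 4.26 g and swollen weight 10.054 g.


Q = W_swollen / W_dry
Q = 10.054 / 4.26
Q = 2.36

Q = 2.36


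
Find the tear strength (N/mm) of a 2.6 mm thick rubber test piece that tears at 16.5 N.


Tear strength = force / thickness
= 16.5 / 2.6
= 6.35 N/mm

6.35 N/mm


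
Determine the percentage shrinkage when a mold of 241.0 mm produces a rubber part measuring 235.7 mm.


Shrinkage = (mold - part) / mold * 100
= (241.0 - 235.7) / 241.0 * 100
= 5.3 / 241.0 * 100
= 2.2%

2.2%


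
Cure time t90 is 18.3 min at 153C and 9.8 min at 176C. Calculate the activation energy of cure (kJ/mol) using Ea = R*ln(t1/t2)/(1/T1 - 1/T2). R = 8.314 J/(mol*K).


T1 = 426.15 K, T2 = 449.15 K
1/T1 - 1/T2 = 1.2016e-04
ln(t1/t2) = ln(18.3/9.8) = 0.6245
Ea = 8.314 * 0.6245 / 1.2016e-04 = 43209.7258 J/mol
Ea = 43.21 kJ/mol

43.21 kJ/mol


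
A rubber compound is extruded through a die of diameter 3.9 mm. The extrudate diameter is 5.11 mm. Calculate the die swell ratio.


Die swell ratio = D_extrudate / D_die
= 5.11 / 3.9
= 1.31

Die swell = 1.31


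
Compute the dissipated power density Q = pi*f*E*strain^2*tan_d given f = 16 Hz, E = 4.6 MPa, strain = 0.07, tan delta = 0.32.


Q = pi * f * E * strain^2 * tan_d
= pi * 16 * 4.6 * 0.07^2 * 0.32
= pi * 16 * 4.6 * 0.0049 * 0.32
= 0.3626

Q = 0.3626


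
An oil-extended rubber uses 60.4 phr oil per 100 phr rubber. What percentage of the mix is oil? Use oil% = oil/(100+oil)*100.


Oil % = oil / (100 + oil) * 100
= 60.4 / (100 + 60.4) * 100
= 60.4 / 160.4 * 100
= 37.66%

37.66%


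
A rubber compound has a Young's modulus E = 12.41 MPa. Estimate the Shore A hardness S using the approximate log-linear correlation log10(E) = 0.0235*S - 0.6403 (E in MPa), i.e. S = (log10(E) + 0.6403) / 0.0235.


log10(E) = 0.0235*S - 0.6403  =>  S = (log10(E) + 0.6403) / 0.0235
log10(12.41) = 1.093772
S = (1.093772 + 0.6403) / 0.0235 = 1.734072 / 0.0235
S = 73.8

Shore A = 73.8


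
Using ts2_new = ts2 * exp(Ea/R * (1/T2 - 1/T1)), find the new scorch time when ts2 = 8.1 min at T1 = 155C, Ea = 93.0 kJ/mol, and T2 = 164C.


Convert temperatures: T1 = 155 + 273.15 = 428.15 K, T2 = 164 + 273.15 = 437.15 K
ts2_new = 8.1 * exp(93000 / 8.314 * (1/437.15 - 1/428.15))
1/T2 - 1/T1 = -4.8086e-05
ts2_new = 4.73 min

4.73 min


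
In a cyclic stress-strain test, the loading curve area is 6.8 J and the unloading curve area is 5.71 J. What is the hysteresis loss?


Hysteresis loss = loading - unloading
= 6.8 - 5.71
= 1.09 J

1.09 J


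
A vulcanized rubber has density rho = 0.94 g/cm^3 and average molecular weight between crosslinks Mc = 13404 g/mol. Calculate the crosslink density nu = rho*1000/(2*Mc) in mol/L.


nu = rho * 1000 / (2 * Mc)
nu = 0.94 * 1000 / (2 * 13404)
nu = 940.0 / 26808
nu = 0.0351 mol/L

0.0351 mol/L


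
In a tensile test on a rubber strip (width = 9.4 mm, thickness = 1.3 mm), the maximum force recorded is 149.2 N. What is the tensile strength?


Area = width * thickness = 9.4 * 1.3 = 12.22 mm^2
TS = force / area = 149.2 / 12.22 = 12.21 MPa

12.21 MPa


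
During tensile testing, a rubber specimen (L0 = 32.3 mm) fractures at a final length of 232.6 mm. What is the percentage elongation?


Elongation = (Lf - L0) / L0 * 100
= (232.6 - 32.3) / 32.3 * 100
= 200.3 / 32.3 * 100
= 620.1%

620.1%


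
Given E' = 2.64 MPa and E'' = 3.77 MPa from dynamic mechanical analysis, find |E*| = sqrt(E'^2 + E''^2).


|E*| = sqrt(E'^2 + E''^2)
= sqrt(2.64^2 + 3.77^2)
= sqrt(6.9696 + 14.2129)
= 4.602 MPa

4.602 MPa


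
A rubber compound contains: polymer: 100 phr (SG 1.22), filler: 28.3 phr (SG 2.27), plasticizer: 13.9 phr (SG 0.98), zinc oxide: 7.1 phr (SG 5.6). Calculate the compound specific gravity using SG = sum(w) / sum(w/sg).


Sum of weights = 149.3
Volume contributions:
  polymer: 100/1.22 = 81.9672
  filler: 28.3/2.27 = 12.4670
  plasticizer: 13.9/0.98 = 14.1837
  zinc oxide: 7.1/5.6 = 1.2679
Sum of volumes = 109.8857
SG = 149.3 / 109.8857 = 1.359

SG = 1.359


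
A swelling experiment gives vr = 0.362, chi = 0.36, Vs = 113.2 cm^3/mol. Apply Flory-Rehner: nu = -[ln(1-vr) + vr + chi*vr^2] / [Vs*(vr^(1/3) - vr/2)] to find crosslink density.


ln(1 - vr) = ln(1 - 0.362) = -0.4494
Numerator = -((-0.4494) + 0.362 + 0.36 * 0.362^2) = 0.0402
Denominator = 113.2 * (0.362^(1/3) - 0.362/2) = 60.1877
nu = 0.0402 / 60.1877 = 6.6859e-04 mol/cm^3

6.6859e-04 mol/cm^3


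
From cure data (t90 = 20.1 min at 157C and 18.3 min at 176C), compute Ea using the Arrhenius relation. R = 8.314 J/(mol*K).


T1 = 430.15 K, T2 = 449.15 K
1/T1 - 1/T2 = 9.8343e-05
ln(t1/t2) = ln(20.1/18.3) = 0.0938
Ea = 8.314 * 0.0938 / 9.8343e-05 = 7931.5381 J/mol
Ea = 7.93 kJ/mol

7.93 kJ/mol


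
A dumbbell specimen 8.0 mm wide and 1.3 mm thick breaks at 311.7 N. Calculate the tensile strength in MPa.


Area = width * thickness = 8.0 * 1.3 = 10.4 mm^2
TS = force / area = 311.7 / 10.4 = 29.97 MPa

29.97 MPa


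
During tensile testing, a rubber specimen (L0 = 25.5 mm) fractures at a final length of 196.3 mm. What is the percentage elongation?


Elongation = (Lf - L0) / L0 * 100
= (196.3 - 25.5) / 25.5 * 100
= 170.8 / 25.5 * 100
= 669.8%

669.8%


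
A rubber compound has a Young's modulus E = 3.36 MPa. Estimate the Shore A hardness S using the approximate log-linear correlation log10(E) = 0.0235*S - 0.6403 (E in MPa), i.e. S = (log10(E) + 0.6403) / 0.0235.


log10(E) = 0.0235*S - 0.6403  =>  S = (log10(E) + 0.6403) / 0.0235
log10(3.36) = 0.526339
S = (0.526339 + 0.6403) / 0.0235 = 1.166639 / 0.0235
S = 49.6

Shore A = 49.6


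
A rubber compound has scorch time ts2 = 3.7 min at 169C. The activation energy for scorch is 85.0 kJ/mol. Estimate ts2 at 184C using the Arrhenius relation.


Convert temperatures: T1 = 169 + 273.15 = 442.15 K, T2 = 184 + 273.15 = 457.15 K
ts2_new = 3.7 * exp(85000 / 8.314 * (1/457.15 - 1/442.15))
1/T2 - 1/T1 = -7.4210e-05
ts2_new = 1.73 min

1.73 min


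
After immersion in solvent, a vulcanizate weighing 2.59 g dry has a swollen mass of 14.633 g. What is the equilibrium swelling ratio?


Q = W_swollen / W_dry
Q = 14.633 / 2.59
Q = 5.65

Q = 5.65


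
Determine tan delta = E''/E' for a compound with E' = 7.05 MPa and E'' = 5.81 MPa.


tan delta = E'' / E'
= 5.81 / 7.05
= 0.8241

tan delta = 0.8241


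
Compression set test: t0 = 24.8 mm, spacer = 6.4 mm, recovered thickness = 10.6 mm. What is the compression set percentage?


CS = (t0 - recovered) / (t0 - ts) * 100
= (24.8 - 10.6) / (24.8 - 6.4) * 100
= 14.2 / 18.4 * 100
= 77.2%

77.2%


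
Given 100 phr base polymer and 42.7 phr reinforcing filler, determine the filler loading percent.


Filler % = filler / (rubber + filler) * 100
= 42.7 / (100 + 42.7) * 100
= 42.7 / 142.7 * 100
= 29.92%

29.92%


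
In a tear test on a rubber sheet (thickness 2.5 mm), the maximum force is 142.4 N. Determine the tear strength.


Tear strength = force / thickness
= 142.4 / 2.5
= 56.96 N/mm

56.96 N/mm


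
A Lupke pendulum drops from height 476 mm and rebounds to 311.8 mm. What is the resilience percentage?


Resilience = h_rebound / h_drop * 100
= 311.8 / 476 * 100
= 65.5%

65.5%


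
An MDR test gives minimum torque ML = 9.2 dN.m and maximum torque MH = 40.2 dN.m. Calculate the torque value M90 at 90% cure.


M90 = ML + 0.9 * (MH - ML)
M90 = 9.2 + 0.9 * (40.2 - 9.2)
M90 = 9.2 + 0.9 * 31.0
M90 = 37.1 dN.m

37.1 dN.m


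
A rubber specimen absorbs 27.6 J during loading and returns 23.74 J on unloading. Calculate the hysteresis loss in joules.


Hysteresis loss = loading - unloading
= 27.6 - 23.74
= 3.86 J

3.86 J


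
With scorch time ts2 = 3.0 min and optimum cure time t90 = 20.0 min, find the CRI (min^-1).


CRI = 100 / (t90 - ts2)
= 100 / (20.0 - 3.0)
= 100 / 17.0
= 5.88 min^-1

5.88 min^-1


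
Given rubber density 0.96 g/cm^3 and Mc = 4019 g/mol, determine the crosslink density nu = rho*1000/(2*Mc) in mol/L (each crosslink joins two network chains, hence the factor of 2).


nu = rho * 1000 / (2 * Mc)
nu = 0.96 * 1000 / (2 * 4019)
nu = 960.0 / 8038
nu = 0.1194 mol/L

0.1194 mol/L


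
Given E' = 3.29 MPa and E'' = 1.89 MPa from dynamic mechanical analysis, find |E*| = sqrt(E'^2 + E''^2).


|E*| = sqrt(E'^2 + E''^2)
= sqrt(3.29^2 + 1.89^2)
= sqrt(10.8241 + 3.5721)
= 3.794 MPa

3.794 MPa


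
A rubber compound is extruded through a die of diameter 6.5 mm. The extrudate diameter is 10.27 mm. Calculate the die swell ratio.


Die swell ratio = D_extrudate / D_die
= 10.27 / 6.5
= 1.58

Die swell = 1.58


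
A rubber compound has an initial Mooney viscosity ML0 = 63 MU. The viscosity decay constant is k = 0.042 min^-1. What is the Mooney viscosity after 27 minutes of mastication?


ML = ML0 * exp(-k * t)
ML = 63 * exp(-0.042 * 27)
ML = 63 * 0.3217
ML = 20.27 MU

20.27 MU


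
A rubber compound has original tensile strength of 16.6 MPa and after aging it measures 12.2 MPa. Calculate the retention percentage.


Retention = aged / original * 100
= 12.2 / 16.6 * 100
= 73.5%

73.5%


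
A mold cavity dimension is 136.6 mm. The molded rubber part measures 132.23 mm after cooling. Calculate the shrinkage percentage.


Shrinkage = (mold - part) / mold * 100
= (136.6 - 132.23) / 136.6 * 100
= 4.37 / 136.6 * 100
= 3.2%

3.2%


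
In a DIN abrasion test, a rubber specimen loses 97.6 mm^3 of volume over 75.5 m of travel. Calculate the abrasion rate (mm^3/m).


Rate = volume_loss / distance
= 97.6 / 75.5
= 1.293 mm^3/m

1.293 mm^3/m


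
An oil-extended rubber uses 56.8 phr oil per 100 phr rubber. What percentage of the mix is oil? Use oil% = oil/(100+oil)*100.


Oil % = oil / (100 + oil) * 100
= 56.8 / (100 + 56.8) * 100
= 56.8 / 156.8 * 100
= 36.22%

36.22%


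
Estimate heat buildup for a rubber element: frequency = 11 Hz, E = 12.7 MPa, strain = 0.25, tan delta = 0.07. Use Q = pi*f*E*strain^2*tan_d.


Q = pi * f * E * strain^2 * tan_d
= pi * 11 * 12.7 * 0.25^2 * 0.07
= pi * 11 * 12.7 * 0.0625 * 0.07
= 1.9201

Q = 1.9201


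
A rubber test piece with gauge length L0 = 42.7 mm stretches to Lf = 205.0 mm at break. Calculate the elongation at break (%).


Elongation = (Lf - L0) / L0 * 100
= (205.0 - 42.7) / 42.7 * 100
= 162.3 / 42.7 * 100
= 380.1%

380.1%


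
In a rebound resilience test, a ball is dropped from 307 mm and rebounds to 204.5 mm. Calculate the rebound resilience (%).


Resilience = h_rebound / h_drop * 100
= 204.5 / 307 * 100
= 66.6%

66.6%


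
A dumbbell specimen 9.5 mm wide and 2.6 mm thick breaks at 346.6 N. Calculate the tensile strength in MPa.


Area = width * thickness = 9.5 * 2.6 = 24.7 mm^2
TS = force / area = 346.6 / 24.7 = 14.03 MPa

14.03 MPa


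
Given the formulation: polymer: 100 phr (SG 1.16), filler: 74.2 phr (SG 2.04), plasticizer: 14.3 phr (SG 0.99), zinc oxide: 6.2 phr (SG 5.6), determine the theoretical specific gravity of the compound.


Sum of weights = 194.7
Volume contributions:
  polymer: 100/1.16 = 86.2069
  filler: 74.2/2.04 = 36.3725
  plasticizer: 14.3/0.99 = 14.4444
  zinc oxide: 6.2/5.6 = 1.1071
Sum of volumes = 138.1310
SG = 194.7 / 138.1310 = 1.41

SG = 1.41


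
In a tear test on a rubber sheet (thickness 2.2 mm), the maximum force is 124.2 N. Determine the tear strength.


Tear strength = force / thickness
= 124.2 / 2.2
= 56.45 N/mm

56.45 N/mm


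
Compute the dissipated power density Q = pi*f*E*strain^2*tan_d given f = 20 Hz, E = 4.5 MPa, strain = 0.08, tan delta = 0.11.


Q = pi * f * E * strain^2 * tan_d
= pi * 20 * 4.5 * 0.08^2 * 0.11
= pi * 20 * 4.5 * 0.0064 * 0.11
= 0.1991

Q = 0.1991
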